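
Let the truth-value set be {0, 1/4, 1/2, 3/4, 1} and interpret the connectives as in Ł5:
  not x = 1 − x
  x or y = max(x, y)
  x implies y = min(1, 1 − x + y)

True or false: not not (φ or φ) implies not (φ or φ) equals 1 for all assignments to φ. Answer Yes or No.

No

Counterexample: take φ = 3/4.
φ or φ = 3/4 or 3/4 = 3/4
not (φ or φ) = not 3/4 = 1/4
not not (φ or φ) = not 1/4 = 3/4
φ or φ = 3/4 or 3/4 = 3/4
not (φ or φ) = not 3/4 = 1/4
not not (φ or φ) implies not (φ or φ) = 3/4 implies 1/4 = 1/2
This gives 1/2 ≠ 1.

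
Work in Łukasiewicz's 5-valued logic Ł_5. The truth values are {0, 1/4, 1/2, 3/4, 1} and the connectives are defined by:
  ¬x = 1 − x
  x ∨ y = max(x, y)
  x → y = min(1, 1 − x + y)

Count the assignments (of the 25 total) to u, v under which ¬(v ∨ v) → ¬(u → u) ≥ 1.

5

value 1: 5 assignments (counts)
value 3/4: 5 assignments
value 1/2: 5 assignments
value 1/4: 5 assignments
value 0: 5 assignments
So 5 of the 25 assignments meet the threshold.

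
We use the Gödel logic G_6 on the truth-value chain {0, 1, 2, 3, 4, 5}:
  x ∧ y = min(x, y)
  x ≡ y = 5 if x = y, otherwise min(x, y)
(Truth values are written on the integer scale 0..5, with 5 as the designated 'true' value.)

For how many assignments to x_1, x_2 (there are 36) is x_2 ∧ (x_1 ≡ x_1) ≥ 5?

value 5: 6 assignments (counts)
value 4: 6 assignments
value 3: 6 assignments
value 2: 6 assignments
value 1: 6 assignments
value 0: 6 assignments
So 6 of the 36 assignments meet the threshold.

6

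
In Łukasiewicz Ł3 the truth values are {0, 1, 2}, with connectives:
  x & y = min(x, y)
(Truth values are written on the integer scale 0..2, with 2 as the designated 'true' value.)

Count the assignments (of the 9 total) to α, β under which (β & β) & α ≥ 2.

α = 0, β = 0 ↦ 0  <
α = 0, β = 1 ↦ 0  <
α = 0, β = 2 ↦ 0  <
α = 1, β = 0 ↦ 0  <
α = 1, β = 1 ↦ 1  <
α = 1, β = 2 ↦ 1  <
α = 2, β = 0 ↦ 0  <
α = 2, β = 1 ↦ 1  <
α = 2, β = 2 ↦ 2  ≥
So 1 of the 9 assignments meets the threshold.

1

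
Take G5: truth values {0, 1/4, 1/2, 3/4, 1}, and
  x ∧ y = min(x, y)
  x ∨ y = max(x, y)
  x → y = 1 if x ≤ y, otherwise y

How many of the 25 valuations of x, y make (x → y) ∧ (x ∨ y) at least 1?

value 1: 5 assignments (counts)
value 3/4: 5 assignments
value 1/2: 5 assignments
value 1/4: 5 assignments
value 0: 5 assignments
So 5 of the 25 assignments meet the threshold.

5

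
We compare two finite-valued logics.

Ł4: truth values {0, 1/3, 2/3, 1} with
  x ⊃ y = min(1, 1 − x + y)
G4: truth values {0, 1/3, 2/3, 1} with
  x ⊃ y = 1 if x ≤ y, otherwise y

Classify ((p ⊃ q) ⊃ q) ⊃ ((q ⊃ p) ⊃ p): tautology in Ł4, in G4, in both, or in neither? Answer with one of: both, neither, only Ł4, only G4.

In Ł4: every assignment gives 1 — tautology.
In G4: at p = 1/3, q = 0 the value is 1/3 — not a tautology.

only Ł4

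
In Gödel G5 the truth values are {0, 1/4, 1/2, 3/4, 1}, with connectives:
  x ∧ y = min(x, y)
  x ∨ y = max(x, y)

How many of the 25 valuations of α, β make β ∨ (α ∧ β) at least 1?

5

value 1: 5 assignments (counts)
value 3/4: 5 assignments
value 1/2: 5 assignments
value 1/4: 5 assignments
value 0: 5 assignments
So 5 of the 25 assignments meet the threshold.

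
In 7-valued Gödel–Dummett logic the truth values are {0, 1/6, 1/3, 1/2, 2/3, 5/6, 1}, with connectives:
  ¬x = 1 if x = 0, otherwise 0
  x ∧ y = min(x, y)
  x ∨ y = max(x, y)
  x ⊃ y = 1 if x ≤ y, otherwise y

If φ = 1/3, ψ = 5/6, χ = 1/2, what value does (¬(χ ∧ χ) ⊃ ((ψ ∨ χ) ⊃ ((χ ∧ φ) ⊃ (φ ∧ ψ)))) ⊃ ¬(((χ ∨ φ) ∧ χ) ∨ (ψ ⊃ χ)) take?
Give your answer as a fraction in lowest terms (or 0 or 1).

χ ∧ χ = 1/2 ∧ 1/2 = 1/2
¬(χ ∧ χ) = ¬1/2 = 0
ψ ∨ χ = 5/6 ∨ 1/2 = 5/6
χ ∧ φ = 1/2 ∧ 1/3 = 1/3
φ ∧ ψ = 1/3 ∧ 5/6 = 1/3
(χ ∧ φ) ⊃ (φ ∧ ψ) = 1/3 ⊃ 1/3 = 1
(ψ ∨ χ) ⊃ ((χ ∧ φ) ⊃ (φ ∧ ψ)) = 5/6 ⊃ 1 = 1
¬(χ ∧ χ) ⊃ ((ψ ∨ χ) ⊃ ((χ ∧ φ) ⊃ (φ ∧ ψ))) = 0 ⊃ 1 = 1
χ ∨ φ = 1/2 ∨ 1/3 = 1/2
(χ ∨ φ) ∧ χ = 1/2 ∧ 1/2 = 1/2
ψ ⊃ χ = 5/6 ⊃ 1/2 = 1/2
((χ ∨ φ) ∧ χ) ∨ (ψ ⊃ χ) = 1/2 ∨ 1/2 = 1/2
¬(((χ ∨ φ) ∧ χ) ∨ (ψ ⊃ χ)) = ¬1/2 = 0
(¬(χ ∧ χ) ⊃ ((ψ ∨ χ) ⊃ ((χ ∧ φ) ⊃ (φ ∧ ψ)))) ⊃ ¬(((χ ∨ φ) ∧ χ) ∨ (ψ ⊃ χ)) = 1 ⊃ 0 = 0

0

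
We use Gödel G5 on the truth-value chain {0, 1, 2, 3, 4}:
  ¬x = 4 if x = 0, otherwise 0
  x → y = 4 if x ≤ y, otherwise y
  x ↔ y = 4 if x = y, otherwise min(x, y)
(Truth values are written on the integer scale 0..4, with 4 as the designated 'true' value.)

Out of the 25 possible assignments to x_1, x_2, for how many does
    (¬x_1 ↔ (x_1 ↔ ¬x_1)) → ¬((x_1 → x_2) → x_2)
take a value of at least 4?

5

value 4: 5 assignments (counts)
value 0: 20 assignments
So 5 of the 25 assignments meet the threshold.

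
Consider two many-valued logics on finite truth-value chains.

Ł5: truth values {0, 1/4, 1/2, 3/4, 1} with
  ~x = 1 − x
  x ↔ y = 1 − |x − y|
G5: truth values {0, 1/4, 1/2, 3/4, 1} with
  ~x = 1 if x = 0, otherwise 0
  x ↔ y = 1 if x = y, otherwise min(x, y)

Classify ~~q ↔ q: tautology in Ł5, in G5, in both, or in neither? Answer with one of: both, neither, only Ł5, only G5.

only Ł5

In Ł5: every assignment gives 1 — tautology.
In G5: at q = 1/4 the value is 1/4 — not a tautology.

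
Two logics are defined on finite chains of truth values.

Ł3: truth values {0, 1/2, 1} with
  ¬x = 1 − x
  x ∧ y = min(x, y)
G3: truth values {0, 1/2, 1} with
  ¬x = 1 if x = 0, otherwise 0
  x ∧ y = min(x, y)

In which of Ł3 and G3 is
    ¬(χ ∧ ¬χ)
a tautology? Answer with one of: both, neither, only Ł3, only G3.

only G3

In Ł3: at χ = 1/2 the value is 1/2 — not a tautology.
In G3: every assignment gives 1 — tautology.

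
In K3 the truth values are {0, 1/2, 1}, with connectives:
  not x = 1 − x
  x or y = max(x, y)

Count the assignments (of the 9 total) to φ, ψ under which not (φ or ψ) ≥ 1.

φ = 0, ψ = 0 ↦ 1  ≥
φ = 0, ψ = 1/2 ↦ 1/2  <
φ = 0, ψ = 1 ↦ 0  <
φ = 1/2, ψ = 0 ↦ 1/2  <
φ = 1/2, ψ = 1/2 ↦ 1/2  <
φ = 1/2, ψ = 1 ↦ 0  <
φ = 1, ψ = 0 ↦ 0  <
φ = 1, ψ = 1/2 ↦ 0  <
φ = 1, ψ = 1 ↦ 0  <
So 1 of the 9 assignments meets the threshold.

1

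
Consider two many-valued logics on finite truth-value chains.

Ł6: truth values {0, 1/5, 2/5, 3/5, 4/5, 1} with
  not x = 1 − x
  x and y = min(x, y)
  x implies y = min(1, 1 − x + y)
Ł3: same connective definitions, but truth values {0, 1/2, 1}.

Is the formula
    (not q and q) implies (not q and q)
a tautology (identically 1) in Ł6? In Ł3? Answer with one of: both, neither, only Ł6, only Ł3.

In Ł6: every assignment gives 1 — tautology.
In Ł3: every assignment gives 1 — tautology.

both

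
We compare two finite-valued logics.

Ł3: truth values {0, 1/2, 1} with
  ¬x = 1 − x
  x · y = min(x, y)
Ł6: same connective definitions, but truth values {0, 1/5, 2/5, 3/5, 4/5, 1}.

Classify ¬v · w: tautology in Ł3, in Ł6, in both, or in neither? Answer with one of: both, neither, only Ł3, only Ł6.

In Ł3: at v = 0, w = 0 the value is 0 — not a tautology.
In Ł6: at v = 0, w = 0 the value is 0 — not a tautology.

neither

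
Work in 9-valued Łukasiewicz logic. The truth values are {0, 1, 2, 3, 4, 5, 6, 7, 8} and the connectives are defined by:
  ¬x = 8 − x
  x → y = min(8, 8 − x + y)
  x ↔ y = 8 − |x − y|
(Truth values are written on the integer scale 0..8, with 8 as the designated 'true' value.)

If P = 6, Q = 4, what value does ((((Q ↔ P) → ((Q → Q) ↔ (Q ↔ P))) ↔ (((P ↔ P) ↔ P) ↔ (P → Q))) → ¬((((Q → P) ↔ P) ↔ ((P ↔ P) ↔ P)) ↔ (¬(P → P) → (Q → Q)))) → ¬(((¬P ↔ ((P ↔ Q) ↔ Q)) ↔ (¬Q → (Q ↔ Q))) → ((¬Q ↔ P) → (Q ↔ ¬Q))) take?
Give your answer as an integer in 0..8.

Q ↔ P = 4 ↔ 6 = 6
Q → Q = 4 → 4 = 8
Q ↔ P = 4 ↔ 6 = 6
(Q → Q) ↔ (Q ↔ P) = 8 ↔ 6 = 6
(Q ↔ P) → ((Q → Q) ↔ (Q ↔ P)) = 6 → 6 = 8
P ↔ P = 6 ↔ 6 = 8
(P ↔ P) ↔ P = 8 ↔ 6 = 6
P → Q = 6 → 4 = 6
((P ↔ P) ↔ P) ↔ (P → Q) = 6 ↔ 6 = 8
((Q ↔ P) → ((Q → Q) ↔ (Q ↔ P))) ↔ (((P ↔ P) ↔ P) ↔ (P → Q)) = 8 ↔ 8 = 8
Q → P = 4 → 6 = 8
(Q → P) ↔ P = 8 ↔ 6 = 6
P ↔ P = 6 ↔ 6 = 8
(P ↔ P) ↔ P = 8 ↔ 6 = 6
((Q → P) ↔ P) ↔ ((P ↔ P) ↔ P) = 6 ↔ 6 = 8
P → P = 6 → 6 = 8
¬(P → P) = ¬8 = 0
Q → Q = 4 → 4 = 8
¬(P → P) → (Q → Q) = 0 → 8 = 8
(((Q → P) ↔ P) ↔ ((P ↔ P) ↔ P)) ↔ (¬(P → P) → (Q → Q)) = 8 ↔ 8 = 8
¬((((Q → P) ↔ P) ↔ ((P ↔ P) ↔ P)) ↔ (¬(P → P) → (Q → Q))) = ¬8 = 0
(((Q ↔ P) → ((Q → Q) ↔ (Q ↔ P))) ↔ (((P ↔ P) ↔ P) ↔ (P → Q))) → ¬((((Q → P) ↔ P) ↔ ((P ↔ P) ↔ P)) ↔ (¬(P → P) → (Q → Q))) = 8 → 0 = 0
¬P = ¬6 = 2
P ↔ Q = 6 ↔ 4 = 6
(P ↔ Q) ↔ Q = 6 ↔ 4 = 6
¬P ↔ ((P ↔ Q) ↔ Q) = 2 ↔ 6 = 4
¬Q = ¬4 = 4
Q ↔ Q = 4 ↔ 4 = 8
¬Q → (Q ↔ Q) = 4 → 8 = 8
(¬P ↔ ((P ↔ Q) ↔ Q)) ↔ (¬Q → (Q ↔ Q)) = 4 ↔ 8 = 4
¬Q = ¬4 = 4
¬Q ↔ P = 4 ↔ 6 = 6
¬Q = ¬4 = 4
Q ↔ ¬Q = 4 ↔ 4 = 8
(¬Q ↔ P) → (Q ↔ ¬Q) = 6 → 8 = 8
((¬P ↔ ((P ↔ Q) ↔ Q)) ↔ (¬Q → (Q ↔ Q))) → ((¬Q ↔ P) → (Q ↔ ¬Q)) = 4 → 8 = 8
¬(((¬P ↔ ((P ↔ Q) ↔ Q)) ↔ (¬Q → (Q ↔ Q))) → ((¬Q ↔ P) → (Q ↔ ¬Q))) = ¬8 = 0
((((Q ↔ P) → ((Q → Q) ↔ (Q ↔ P))) ↔ (((P ↔ P) ↔ P) ↔ (P → Q))) → ¬((((Q → P) ↔ P) ↔ ((P ↔ P) ↔ P)) ↔ (¬(P → P) → (Q → Q)))) → ¬(((¬P ↔ ((P ↔ Q) ↔ Q)) ↔ (¬Q → (Q ↔ Q))) → ((¬Q ↔ P) → (Q ↔ ¬Q))) = 0 → 0 = 8

8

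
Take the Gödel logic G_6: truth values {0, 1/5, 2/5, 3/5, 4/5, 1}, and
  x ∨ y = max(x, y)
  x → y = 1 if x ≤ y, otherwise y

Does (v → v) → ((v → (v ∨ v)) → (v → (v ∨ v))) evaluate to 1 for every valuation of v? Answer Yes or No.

v = 0 ↦ 1
v = 1/5 ↦ 1
v = 2/5 ↦ 1
v = 3/5 ↦ 1
v = 4/5 ↦ 1
v = 1 ↦ 1
Every assignment gives a value ≥ 1.

Yes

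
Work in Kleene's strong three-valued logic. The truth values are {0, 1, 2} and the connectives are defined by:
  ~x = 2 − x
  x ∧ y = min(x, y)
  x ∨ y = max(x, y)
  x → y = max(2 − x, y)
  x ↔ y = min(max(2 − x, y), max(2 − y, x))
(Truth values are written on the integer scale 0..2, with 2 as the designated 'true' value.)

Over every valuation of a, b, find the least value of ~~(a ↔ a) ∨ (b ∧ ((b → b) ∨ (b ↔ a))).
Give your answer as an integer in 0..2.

1

Take a = 1, b = 0:
a ↔ a = 1 ↔ 1 = 1
~(a ↔ a) = ~1 = 1
~~(a ↔ a) = ~1 = 1
b → b = 0 → 0 = 2
b ↔ a = 0 ↔ 1 = 1
(b → b) ∨ (b ↔ a) = 2 ∨ 1 = 2
b ∧ ((b → b) ∨ (b ↔ a)) = 0 ∧ 2 = 0
~~(a ↔ a) ∨ (b ∧ ((b → b) ∨ (b ↔ a))) = 1 ∨ 0 = 1
No assignment yields a value below 1, so this is the minimum.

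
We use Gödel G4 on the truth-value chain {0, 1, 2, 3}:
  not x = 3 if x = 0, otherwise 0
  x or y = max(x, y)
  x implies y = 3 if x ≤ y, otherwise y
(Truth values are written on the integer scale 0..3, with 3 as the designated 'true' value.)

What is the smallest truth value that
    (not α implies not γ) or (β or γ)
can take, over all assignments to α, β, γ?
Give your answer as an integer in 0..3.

Take α = 0, β = 0, γ = 1:
not α = not 0 = 3
not γ = not 1 = 0
not α implies not γ = 3 implies 0 = 0
β or γ = 0 or 1 = 1
(not α implies not γ) or (β or γ) = 0 or 1 = 1
No assignment yields a value below 1, so this is the minimum.

1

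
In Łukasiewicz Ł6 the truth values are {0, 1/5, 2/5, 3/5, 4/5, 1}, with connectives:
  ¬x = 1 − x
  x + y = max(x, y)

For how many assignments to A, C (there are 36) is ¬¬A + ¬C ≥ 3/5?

value 1: 11 assignments (counts)
value 4/5: 9 assignments (counts)
value 3/5: 7 assignments (counts)
value 2/5: 5 assignments
value 1/5: 3 assignments
value 0: 1 assignment
So 27 of the 36 assignments meet the threshold.

27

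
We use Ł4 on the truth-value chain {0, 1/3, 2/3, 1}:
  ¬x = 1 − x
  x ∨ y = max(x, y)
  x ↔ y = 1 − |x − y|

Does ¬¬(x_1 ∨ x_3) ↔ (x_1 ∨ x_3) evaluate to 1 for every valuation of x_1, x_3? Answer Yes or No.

Yes

x_1 = 0, x_3 = 0 ↦ 1
x_1 = 0, x_3 = 1/3 ↦ 1
x_1 = 0, x_3 = 2/3 ↦ 1
x_1 = 0, x_3 = 1 ↦ 1
x_1 = 1/3, x_3 = 0 ↦ 1
x_1 = 1/3, x_3 = 1/3 ↦ 1
x_1 = 1/3, x_3 = 2/3 ↦ 1
x_1 = 1/3, x_3 = 1 ↦ 1
x_1 = 2/3, x_3 = 0 ↦ 1
x_1 = 2/3, x_3 = 1/3 ↦ 1
x_1 = 2/3, x_3 = 2/3 ↦ 1
x_1 = 2/3, x_3 = 1 ↦ 1
x_1 = 1, x_3 = 0 ↦ 1
x_1 = 1, x_3 = 1/3 ↦ 1
x_1 = 1, x_3 = 2/3 ↦ 1
x_1 = 1, x_3 = 1 ↦ 1
Every assignment gives a value ≥ 1.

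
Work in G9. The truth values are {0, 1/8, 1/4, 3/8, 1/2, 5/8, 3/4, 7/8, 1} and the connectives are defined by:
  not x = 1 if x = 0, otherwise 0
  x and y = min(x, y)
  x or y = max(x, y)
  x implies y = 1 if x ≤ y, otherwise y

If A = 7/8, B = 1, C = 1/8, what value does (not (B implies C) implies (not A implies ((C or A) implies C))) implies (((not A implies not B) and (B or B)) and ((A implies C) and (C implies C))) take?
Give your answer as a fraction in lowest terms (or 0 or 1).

1/8

B implies C = 1 implies 1/8 = 1/8
not (B implies C) = not 1/8 = 0
not A = not 7/8 = 0
C or A = 1/8 or 7/8 = 7/8
(C or A) implies C = 7/8 implies 1/8 = 1/8
not A implies ((C or A) implies C) = 0 implies 1/8 = 1
not (B implies C) implies (not A implies ((C or A) implies C)) = 0 implies 1 = 1
not A = not 7/8 = 0
not B = not 1 = 0
not A implies not B = 0 implies 0 = 1
B or B = 1 or 1 = 1
(not A implies not B) and (B or B) = 1 and 1 = 1
A implies C = 7/8 implies 1/8 = 1/8
C implies C = 1/8 implies 1/8 = 1
(A implies C) and (C implies C) = 1/8 and 1 = 1/8
((not A implies not B) and (B or B)) and ((A implies C) and (C implies C)) = 1 and 1/8 = 1/8
(not (B implies C) implies (not A implies ((C or A) implies C))) implies (((not A implies not B) and (B or B)) and ((A implies C) and (C implies C))) = 1 implies 1/8 = 1/8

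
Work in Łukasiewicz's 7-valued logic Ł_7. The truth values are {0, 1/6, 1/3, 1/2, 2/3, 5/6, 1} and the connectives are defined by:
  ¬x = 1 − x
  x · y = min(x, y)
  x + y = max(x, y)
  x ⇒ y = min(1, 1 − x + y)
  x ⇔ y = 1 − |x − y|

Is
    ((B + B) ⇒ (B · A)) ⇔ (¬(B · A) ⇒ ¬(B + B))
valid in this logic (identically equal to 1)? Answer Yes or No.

At A = 1/3, B = 1/3, for instance:
B + B = 1/3 + 1/3 = 1/3
B · A = 1/3 · 1/3 = 1/3
(B + B) ⇒ (B · A) = 1/3 ⇒ 1/3 = 1
¬(B · A) = ¬1/3 = 2/3
¬(B + B) = ¬1/3 = 2/3
¬(B · A) ⇒ ¬(B + B) = 2/3 ⇒ 2/3 = 1
((B + B) ⇒ (B · A)) ⇔ (¬(B · A) ⇒ ¬(B + B)) = 1 ⇔ 1 = 1
and checking the remaining 48 assignments likewise gives ≥ 1 in every case.

Yes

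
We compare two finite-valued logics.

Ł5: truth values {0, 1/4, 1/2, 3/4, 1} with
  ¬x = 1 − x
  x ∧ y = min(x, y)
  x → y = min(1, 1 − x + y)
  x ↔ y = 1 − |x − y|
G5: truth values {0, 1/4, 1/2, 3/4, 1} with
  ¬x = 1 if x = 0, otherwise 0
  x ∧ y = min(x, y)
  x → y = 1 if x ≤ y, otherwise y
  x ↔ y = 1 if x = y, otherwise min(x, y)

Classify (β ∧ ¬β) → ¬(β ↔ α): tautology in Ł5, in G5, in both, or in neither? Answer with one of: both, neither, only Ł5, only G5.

In Ł5: at α = 1/4, β = 1/4 the value is 3/4 — not a tautology.
In G5: every assignment gives 1 — tautology.

only G5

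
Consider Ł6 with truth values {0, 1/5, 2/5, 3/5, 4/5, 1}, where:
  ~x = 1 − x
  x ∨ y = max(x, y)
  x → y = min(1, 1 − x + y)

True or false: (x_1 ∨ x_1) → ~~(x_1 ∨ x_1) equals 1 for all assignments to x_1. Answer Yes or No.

Yes

x_1 = 0 ↦ 1
x_1 = 1/5 ↦ 1
x_1 = 2/5 ↦ 1
x_1 = 3/5 ↦ 1
x_1 = 4/5 ↦ 1
x_1 = 1 ↦ 1
Every assignment gives a value ≥ 1.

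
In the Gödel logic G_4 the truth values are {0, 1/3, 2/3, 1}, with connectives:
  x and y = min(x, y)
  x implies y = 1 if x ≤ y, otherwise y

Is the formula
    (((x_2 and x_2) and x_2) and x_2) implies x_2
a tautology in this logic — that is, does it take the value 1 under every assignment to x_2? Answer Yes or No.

Yes

x_2 = 0 ↦ 1
x_2 = 1/3 ↦ 1
x_2 = 2/3 ↦ 1
x_2 = 1 ↦ 1
Every assignment gives a value ≥ 1.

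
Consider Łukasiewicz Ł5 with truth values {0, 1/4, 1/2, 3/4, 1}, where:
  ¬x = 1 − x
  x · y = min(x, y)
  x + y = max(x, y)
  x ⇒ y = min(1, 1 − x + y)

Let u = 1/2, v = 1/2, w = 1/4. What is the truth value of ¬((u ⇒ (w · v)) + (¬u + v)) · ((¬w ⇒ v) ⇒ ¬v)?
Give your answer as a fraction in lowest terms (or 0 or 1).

w · v = 1/4 · 1/2 = 1/4
u ⇒ (w · v) = 1/2 ⇒ 1/4 = 3/4
¬u = ¬1/2 = 1/2
¬u + v = 1/2 + 1/2 = 1/2
(u ⇒ (w · v)) + (¬u + v) = 3/4 + 1/2 = 3/4
¬((u ⇒ (w · v)) + (¬u + v)) = ¬3/4 = 1/4
¬w = ¬1/4 = 3/4
¬w ⇒ v = 3/4 ⇒ 1/2 = 3/4
¬v = ¬1/2 = 1/2
(¬w ⇒ v) ⇒ ¬v = 3/4 ⇒ 1/2 = 3/4
¬((u ⇒ (w · v)) + (¬u + v)) · ((¬w ⇒ v) ⇒ ¬v) = 1/4 · 3/4 = 1/4

1/4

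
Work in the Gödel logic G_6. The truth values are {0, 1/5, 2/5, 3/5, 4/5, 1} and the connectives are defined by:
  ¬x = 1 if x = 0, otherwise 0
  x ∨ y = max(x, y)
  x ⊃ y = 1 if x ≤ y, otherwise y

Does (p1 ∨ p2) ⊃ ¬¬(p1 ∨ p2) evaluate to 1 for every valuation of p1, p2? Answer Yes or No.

At p1 = 0, p2 = 3/5, for instance:
p1 ∨ p2 = 0 ∨ 3/5 = 3/5
¬(p1 ∨ p2) = ¬3/5 = 0
¬¬(p1 ∨ p2) = ¬0 = 1
(p1 ∨ p2) ⊃ ¬¬(p1 ∨ p2) = 3/5 ⊃ 1 = 1
and checking the remaining 35 assignments likewise gives ≥ 1 in every case.

Yes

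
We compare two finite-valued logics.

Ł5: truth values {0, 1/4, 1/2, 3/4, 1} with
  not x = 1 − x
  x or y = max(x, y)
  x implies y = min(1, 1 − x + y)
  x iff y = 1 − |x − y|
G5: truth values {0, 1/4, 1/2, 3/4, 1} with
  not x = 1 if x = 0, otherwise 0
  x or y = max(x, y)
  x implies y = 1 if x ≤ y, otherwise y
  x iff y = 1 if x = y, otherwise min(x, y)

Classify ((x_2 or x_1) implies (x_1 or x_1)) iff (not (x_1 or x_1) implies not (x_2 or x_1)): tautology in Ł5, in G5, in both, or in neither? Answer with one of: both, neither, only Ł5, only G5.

only Ł5

In Ł5: every assignment gives 1 — tautology.
In G5: at x_1 = 1/4, x_2 = 1/2 the value is 1/4 — not a tautology.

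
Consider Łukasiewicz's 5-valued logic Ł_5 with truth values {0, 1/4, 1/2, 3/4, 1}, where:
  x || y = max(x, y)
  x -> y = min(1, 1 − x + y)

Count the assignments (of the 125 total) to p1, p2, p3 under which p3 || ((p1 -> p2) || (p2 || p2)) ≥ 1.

value 1: 85 assignments (counts)
value 3/4: 22 assignments
value 1/2: 12 assignments
value 1/4: 5 assignments
value 0: 1 assignment
So 85 of the 125 assignments meet the threshold.

85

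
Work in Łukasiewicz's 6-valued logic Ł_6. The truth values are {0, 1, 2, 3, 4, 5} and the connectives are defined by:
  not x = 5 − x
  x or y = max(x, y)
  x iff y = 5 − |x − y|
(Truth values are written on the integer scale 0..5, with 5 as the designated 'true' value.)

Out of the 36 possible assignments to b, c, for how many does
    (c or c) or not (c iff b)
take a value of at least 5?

7

value 5: 7 assignments (counts)
value 4: 8 assignments
value 3: 9 assignments
value 2: 7 assignments
value 1: 4 assignments
value 0: 1 assignment
So 7 of the 36 assignments meet the threshold.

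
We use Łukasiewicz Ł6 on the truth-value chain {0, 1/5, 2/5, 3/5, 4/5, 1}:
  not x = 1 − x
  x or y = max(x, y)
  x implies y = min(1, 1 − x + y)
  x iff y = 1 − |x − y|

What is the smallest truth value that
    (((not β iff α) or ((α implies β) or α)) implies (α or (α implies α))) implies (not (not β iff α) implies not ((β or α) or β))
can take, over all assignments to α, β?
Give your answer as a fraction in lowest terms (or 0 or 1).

Take α = 1, β = 1:
not β = not 1 = 0
not β iff α = 0 iff 1 = 0
α implies β = 1 implies 1 = 1
(α implies β) or α = 1 or 1 = 1
(not β iff α) or ((α implies β) or α) = 0 or 1 = 1
α implies α = 1 implies 1 = 1
α or (α implies α) = 1 or 1 = 1
((not β iff α) or ((α implies β) or α)) implies (α or (α implies α)) = 1 implies 1 = 1
not β = not 1 = 0
not β iff α = 0 iff 1 = 0
not (not β iff α) = not 0 = 1
β or α = 1 or 1 = 1
(β or α) or β = 1 or 1 = 1
not ((β or α) or β) = not 1 = 0
not (not β iff α) implies not ((β or α) or β) = 1 implies 0 = 0
(((not β iff α) or ((α implies β) or α)) implies (α or (α implies α))) implies (not (not β iff α) implies not ((β or α) or β)) = 1 implies 0 = 0
No assignment yields a value below 0, so this is the minimum.

0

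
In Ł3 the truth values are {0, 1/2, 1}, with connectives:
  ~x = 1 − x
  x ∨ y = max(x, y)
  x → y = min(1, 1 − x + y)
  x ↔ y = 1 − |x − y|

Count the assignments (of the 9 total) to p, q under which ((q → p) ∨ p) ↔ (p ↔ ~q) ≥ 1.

p = 0, q = 0 ↦ 0  <
p = 0, q = 1/2 ↦ 1  ≥
p = 0, q = 1 ↦ 0  <
p = 1/2, q = 0 ↦ 1/2  <
p = 1/2, q = 1/2 ↦ 1  ≥
p = 1/2, q = 1 ↦ 1  ≥
p = 1, q = 0 ↦ 1  ≥
p = 1, q = 1/2 ↦ 1/2  <
p = 1, q = 1 ↦ 0  <
So 4 of the 9 assignments meet the threshold.

4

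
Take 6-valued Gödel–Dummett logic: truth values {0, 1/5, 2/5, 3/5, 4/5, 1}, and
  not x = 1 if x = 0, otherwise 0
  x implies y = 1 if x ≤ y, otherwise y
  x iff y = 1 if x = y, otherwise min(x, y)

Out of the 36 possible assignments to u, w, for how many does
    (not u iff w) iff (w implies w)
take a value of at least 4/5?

value 1: 6 assignments (counts)
value 4/5: 1 assignment (counts)
value 3/5: 1 assignment
value 2/5: 1 assignment
value 1/5: 1 assignment
value 0: 26 assignments
So 7 of the 36 assignments meet the threshold.

7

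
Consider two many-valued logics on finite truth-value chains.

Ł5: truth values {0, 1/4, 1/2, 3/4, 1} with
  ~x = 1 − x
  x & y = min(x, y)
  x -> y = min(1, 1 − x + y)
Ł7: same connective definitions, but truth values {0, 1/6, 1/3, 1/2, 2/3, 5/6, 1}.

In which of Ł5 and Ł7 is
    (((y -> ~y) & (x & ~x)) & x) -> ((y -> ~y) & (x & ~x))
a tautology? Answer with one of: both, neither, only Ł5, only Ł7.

both

In Ł5: every assignment gives 1 — tautology.
In Ł7: every assignment gives 1 — tautology.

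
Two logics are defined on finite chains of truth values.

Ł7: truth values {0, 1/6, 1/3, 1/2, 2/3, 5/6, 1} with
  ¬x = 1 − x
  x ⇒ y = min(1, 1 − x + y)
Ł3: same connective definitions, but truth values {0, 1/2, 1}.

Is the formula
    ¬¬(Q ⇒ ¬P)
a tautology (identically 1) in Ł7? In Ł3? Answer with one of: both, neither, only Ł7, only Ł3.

neither

In Ł7: at P = 1/6, Q = 1 the value is 5/6 — not a tautology.
In Ł3: at P = 1/2, Q = 1 the value is 1/2 — not a tautology.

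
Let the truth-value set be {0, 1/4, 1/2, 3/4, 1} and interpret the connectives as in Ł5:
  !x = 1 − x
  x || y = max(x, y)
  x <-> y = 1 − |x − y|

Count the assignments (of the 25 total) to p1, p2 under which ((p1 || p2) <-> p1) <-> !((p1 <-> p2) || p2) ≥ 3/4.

8

value 1: 4 assignments (counts)
value 3/4: 4 assignments (counts)
value 1/2: 7 assignments
value 1/4: 5 assignments
value 0: 5 assignments
So 8 of the 25 assignments meet the threshold.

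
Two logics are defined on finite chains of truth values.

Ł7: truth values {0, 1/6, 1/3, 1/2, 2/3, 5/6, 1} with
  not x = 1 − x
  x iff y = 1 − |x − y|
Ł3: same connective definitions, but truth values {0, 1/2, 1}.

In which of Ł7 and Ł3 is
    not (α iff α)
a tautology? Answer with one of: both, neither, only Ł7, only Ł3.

neither

In Ł7: at α = 0 the value is 0 — not a tautology.
In Ł3: at α = 0 the value is 0 — not a tautology.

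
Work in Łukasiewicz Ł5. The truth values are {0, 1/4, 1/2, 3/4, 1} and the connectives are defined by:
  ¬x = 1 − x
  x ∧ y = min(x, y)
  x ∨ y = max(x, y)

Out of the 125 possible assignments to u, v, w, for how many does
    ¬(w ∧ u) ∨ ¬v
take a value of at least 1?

61

value 1: 61 assignments (counts)
value 3/4: 37 assignments
value 1/2: 19 assignments
value 1/4: 7 assignments
value 0: 1 assignment
So 61 of the 125 assignments meet the threshold.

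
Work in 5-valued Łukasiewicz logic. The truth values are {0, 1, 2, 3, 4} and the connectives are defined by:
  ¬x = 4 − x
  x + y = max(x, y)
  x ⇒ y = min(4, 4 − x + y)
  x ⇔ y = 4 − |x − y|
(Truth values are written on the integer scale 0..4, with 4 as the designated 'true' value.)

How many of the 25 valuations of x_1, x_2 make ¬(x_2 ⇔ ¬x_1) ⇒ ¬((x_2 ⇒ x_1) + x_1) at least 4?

11

value 4: 11 assignments (counts)
value 3: 4 assignments
value 2: 6 assignments
value 1: 2 assignments
value 0: 2 assignments
So 11 of the 25 assignments meet the threshold.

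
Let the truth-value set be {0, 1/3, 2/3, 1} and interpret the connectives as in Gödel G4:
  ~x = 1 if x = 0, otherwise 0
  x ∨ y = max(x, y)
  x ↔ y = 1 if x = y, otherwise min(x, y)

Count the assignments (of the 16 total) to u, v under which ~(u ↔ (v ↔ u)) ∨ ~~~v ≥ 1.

u = 0, v = 0 ↦ 1  ≥
u = 0, v = 1/3 ↦ 0  <
u = 0, v = 2/3 ↦ 0  <
u = 0, v = 1 ↦ 0  <
u = 1/3, v = 0 ↦ 1  ≥
u = 1/3, v = 1/3 ↦ 0  <
u = 1/3, v = 2/3 ↦ 0  <
u = 1/3, v = 1 ↦ 0  <
u = 2/3, v = 0 ↦ 1  ≥
u = 2/3, v = 1/3 ↦ 0  <
u = 2/3, v = 2/3 ↦ 0  <
u = 2/3, v = 1 ↦ 0  <
u = 1, v = 0 ↦ 1  ≥
u = 1, v = 1/3 ↦ 0  <
u = 1, v = 2/3 ↦ 0  <
u = 1, v = 1 ↦ 0  <
So 4 of the 16 assignments meet the threshold.

4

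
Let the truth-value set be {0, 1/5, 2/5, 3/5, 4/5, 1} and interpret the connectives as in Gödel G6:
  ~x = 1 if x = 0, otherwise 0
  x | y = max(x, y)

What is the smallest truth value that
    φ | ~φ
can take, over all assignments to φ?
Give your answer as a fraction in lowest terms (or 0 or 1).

1/5

Take φ = 1/5:
~φ = ~1/5 = 0
φ | ~φ = 1/5 | 0 = 1/5
No assignment yields a value below 1/5, so this is the minimum.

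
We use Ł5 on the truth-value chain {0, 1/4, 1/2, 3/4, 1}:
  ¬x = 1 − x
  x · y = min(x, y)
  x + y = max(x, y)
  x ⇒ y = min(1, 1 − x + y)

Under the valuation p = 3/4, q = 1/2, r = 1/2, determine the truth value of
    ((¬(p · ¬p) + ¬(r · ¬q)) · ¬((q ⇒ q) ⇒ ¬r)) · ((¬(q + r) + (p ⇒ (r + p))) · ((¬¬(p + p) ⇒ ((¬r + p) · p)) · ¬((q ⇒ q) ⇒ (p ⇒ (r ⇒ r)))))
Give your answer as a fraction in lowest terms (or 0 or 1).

0

¬p = ¬3/4 = 1/4
p · ¬p = 3/4 · 1/4 = 1/4
¬(p · ¬p) = ¬1/4 = 3/4
¬q = ¬1/2 = 1/2
r · ¬q = 1/2 · 1/2 = 1/2
¬(r · ¬q) = ¬1/2 = 1/2
¬(p · ¬p) + ¬(r · ¬q) = 3/4 + 1/2 = 3/4
q ⇒ q = 1/2 ⇒ 1/2 = 1
¬r = ¬1/2 = 1/2
(q ⇒ q) ⇒ ¬r = 1 ⇒ 1/2 = 1/2
¬((q ⇒ q) ⇒ ¬r) = ¬1/2 = 1/2
(¬(p · ¬p) + ¬(r · ¬q)) · ¬((q ⇒ q) ⇒ ¬r) = 3/4 · 1/2 = 1/2
q + r = 1/2 + 1/2 = 1/2
¬(q + r) = ¬1/2 = 1/2
r + p = 1/2 + 3/4 = 3/4
p ⇒ (r + p) = 3/4 ⇒ 3/4 = 1
¬(q + r) + (p ⇒ (r + p)) = 1/2 + 1 = 1
p + p = 3/4 + 3/4 = 3/4
¬(p + p) = ¬3/4 = 1/4
¬¬(p + p) = ¬1/4 = 3/4
¬r = ¬1/2 = 1/2
¬r + p = 1/2 + 3/4 = 3/4
(¬r + p) · p = 3/4 · 3/4 = 3/4
¬¬(p + p) ⇒ ((¬r + p) · p) = 3/4 ⇒ 3/4 = 1
q ⇒ q = 1/2 ⇒ 1/2 = 1
r ⇒ r = 1/2 ⇒ 1/2 = 1
p ⇒ (r ⇒ r) = 3/4 ⇒ 1 = 1
(q ⇒ q) ⇒ (p ⇒ (r ⇒ r)) = 1 ⇒ 1 = 1
¬((q ⇒ q) ⇒ (p ⇒ (r ⇒ r))) = ¬1 = 0
(¬¬(p + p) ⇒ ((¬r + p) · p)) · ¬((q ⇒ q) ⇒ (p ⇒ (r ⇒ r))) = 1 · 0 = 0
(¬(q + r) + (p ⇒ (r + p))) · ((¬¬(p + p) ⇒ ((¬r + p) · p)) · ¬((q ⇒ q) ⇒ (p ⇒ (r ⇒ r)))) = 1 · 0 = 0
((¬(p · ¬p) + ¬(r · ¬q)) · ¬((q ⇒ q) ⇒ ¬r)) · ((¬(q + r) + (p ⇒ (r + p))) · ((¬¬(p + p) ⇒ ((¬r + p) · p)) · ¬((q ⇒ q) ⇒ (p ⇒ (r ⇒ r))))) = 1/2 · 0 = 0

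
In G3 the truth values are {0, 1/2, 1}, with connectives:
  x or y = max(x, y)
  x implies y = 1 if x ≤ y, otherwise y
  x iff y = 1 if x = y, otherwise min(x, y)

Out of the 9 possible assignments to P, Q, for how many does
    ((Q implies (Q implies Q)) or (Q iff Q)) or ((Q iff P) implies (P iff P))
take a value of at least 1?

P = 0, Q = 0 ↦ 1  ≥
P = 0, Q = 1/2 ↦ 1  ≥
P = 0, Q = 1 ↦ 1  ≥
P = 1/2, Q = 0 ↦ 1  ≥
P = 1/2, Q = 1/2 ↦ 1  ≥
P = 1/2, Q = 1 ↦ 1  ≥
P = 1, Q = 0 ↦ 1  ≥
P = 1, Q = 1/2 ↦ 1  ≥
P = 1, Q = 1 ↦ 1  ≥
So 9 of the 9 assignments meet the threshold.

9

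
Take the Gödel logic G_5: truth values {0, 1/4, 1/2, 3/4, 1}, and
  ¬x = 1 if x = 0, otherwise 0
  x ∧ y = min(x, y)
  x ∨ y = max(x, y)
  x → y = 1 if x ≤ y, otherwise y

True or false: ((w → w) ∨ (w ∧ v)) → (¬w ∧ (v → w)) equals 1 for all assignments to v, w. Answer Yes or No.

No

Counterexample: take v = 0, w = 1/4.
w → w = 1/4 → 1/4 = 1
w ∧ v = 1/4 ∧ 0 = 0
(w → w) ∨ (w ∧ v) = 1 ∨ 0 = 1
¬w = ¬1/4 = 0
v → w = 0 → 1/4 = 1
¬w ∧ (v → w) = 0 ∧ 1 = 0
((w → w) ∨ (w ∧ v)) → (¬w ∧ (v → w)) = 1 → 0 = 0
This gives 0 ≠ 1.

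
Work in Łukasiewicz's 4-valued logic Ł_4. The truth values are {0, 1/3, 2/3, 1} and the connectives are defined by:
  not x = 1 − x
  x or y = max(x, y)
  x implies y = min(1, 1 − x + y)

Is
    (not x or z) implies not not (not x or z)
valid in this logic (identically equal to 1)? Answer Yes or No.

Yes

x = 0, z = 0 ↦ 1
x = 0, z = 1/3 ↦ 1
x = 0, z = 2/3 ↦ 1
x = 0, z = 1 ↦ 1
x = 1/3, z = 0 ↦ 1
x = 1/3, z = 1/3 ↦ 1
x = 1/3, z = 2/3 ↦ 1
x = 1/3, z = 1 ↦ 1
x = 2/3, z = 0 ↦ 1
x = 2/3, z = 1/3 ↦ 1
x = 2/3, z = 2/3 ↦ 1
x = 2/3, z = 1 ↦ 1
x = 1, z = 0 ↦ 1
x = 1, z = 1/3 ↦ 1
x = 1, z = 2/3 ↦ 1
x = 1, z = 1 ↦ 1
Every assignment gives a value ≥ 1.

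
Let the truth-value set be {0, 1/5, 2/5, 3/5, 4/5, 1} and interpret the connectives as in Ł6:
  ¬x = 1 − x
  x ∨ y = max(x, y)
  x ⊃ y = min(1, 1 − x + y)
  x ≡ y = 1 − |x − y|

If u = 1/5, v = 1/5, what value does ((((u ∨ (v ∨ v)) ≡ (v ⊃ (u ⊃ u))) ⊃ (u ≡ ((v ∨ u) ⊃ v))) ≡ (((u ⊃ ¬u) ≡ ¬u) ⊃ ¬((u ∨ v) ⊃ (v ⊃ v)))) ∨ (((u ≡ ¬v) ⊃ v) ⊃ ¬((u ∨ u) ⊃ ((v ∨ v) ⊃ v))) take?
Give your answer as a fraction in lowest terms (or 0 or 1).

1/5

v ∨ v = 1/5 ∨ 1/5 = 1/5
u ∨ (v ∨ v) = 1/5 ∨ 1/5 = 1/5
u ⊃ u = 1/5 ⊃ 1/5 = 1
v ⊃ (u ⊃ u) = 1/5 ⊃ 1 = 1
(u ∨ (v ∨ v)) ≡ (v ⊃ (u ⊃ u)) = 1/5 ≡ 1 = 1/5
v ∨ u = 1/5 ∨ 1/5 = 1/5
(v ∨ u) ⊃ v = 1/5 ⊃ 1/5 = 1
u ≡ ((v ∨ u) ⊃ v) = 1/5 ≡ 1 = 1/5
((u ∨ (v ∨ v)) ≡ (v ⊃ (u ⊃ u))) ⊃ (u ≡ ((v ∨ u) ⊃ v)) = 1/5 ⊃ 1/5 = 1
¬u = ¬1/5 = 4/5
u ⊃ ¬u = 1/5 ⊃ 4/5 = 1
¬u = ¬1/5 = 4/5
(u ⊃ ¬u) ≡ ¬u = 1 ≡ 4/5 = 4/5
u ∨ v = 1/5 ∨ 1/5 = 1/5
v ⊃ v = 1/5 ⊃ 1/5 = 1
(u ∨ v) ⊃ (v ⊃ v) = 1/5 ⊃ 1 = 1
¬((u ∨ v) ⊃ (v ⊃ v)) = ¬1 = 0
((u ⊃ ¬u) ≡ ¬u) ⊃ ¬((u ∨ v) ⊃ (v ⊃ v)) = 4/5 ⊃ 0 = 1/5
(((u ∨ (v ∨ v)) ≡ (v ⊃ (u ⊃ u))) ⊃ (u ≡ ((v ∨ u) ⊃ v))) ≡ (((u ⊃ ¬u) ≡ ¬u) ⊃ ¬((u ∨ v) ⊃ (v ⊃ v))) = 1 ≡ 1/5 = 1/5
¬v = ¬1/5 = 4/5
u ≡ ¬v = 1/5 ≡ 4/5 = 2/5
(u ≡ ¬v) ⊃ v = 2/5 ⊃ 1/5 = 4/5
u ∨ u = 1/5 ∨ 1/5 = 1/5
v ∨ v = 1/5 ∨ 1/5 = 1/5
(v ∨ v) ⊃ v = 1/5 ⊃ 1/5 = 1
(u ∨ u) ⊃ ((v ∨ v) ⊃ v) = 1/5 ⊃ 1 = 1
¬((u ∨ u) ⊃ ((v ∨ v) ⊃ v)) = ¬1 = 0
((u ≡ ¬v) ⊃ v) ⊃ ¬((u ∨ u) ⊃ ((v ∨ v) ⊃ v)) = 4/5 ⊃ 0 = 1/5
((((u ∨ (v ∨ v)) ≡ (v ⊃ (u ⊃ u))) ⊃ (u ≡ ((v ∨ u) ⊃ v))) ≡ (((u ⊃ ¬u) ≡ ¬u) ⊃ ¬((u ∨ v) ⊃ (v ⊃ v)))) ∨ (((u ≡ ¬v) ⊃ v) ⊃ ¬((u ∨ u) ⊃ ((v ∨ v) ⊃ v))) = 1/5 ∨ 1/5 = 1/5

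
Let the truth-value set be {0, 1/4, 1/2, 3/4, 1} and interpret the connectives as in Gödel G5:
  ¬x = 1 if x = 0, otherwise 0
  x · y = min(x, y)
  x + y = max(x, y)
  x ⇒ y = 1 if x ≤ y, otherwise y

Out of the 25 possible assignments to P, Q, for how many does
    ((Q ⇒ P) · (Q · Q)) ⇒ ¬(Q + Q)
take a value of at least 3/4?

value 1: 9 assignments (counts)
value 0: 16 assignments
So 9 of the 25 assignments meet the threshold.

9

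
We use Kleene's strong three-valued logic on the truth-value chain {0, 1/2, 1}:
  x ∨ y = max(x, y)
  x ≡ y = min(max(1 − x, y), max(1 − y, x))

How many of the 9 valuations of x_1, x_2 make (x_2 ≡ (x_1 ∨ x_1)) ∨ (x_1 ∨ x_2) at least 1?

x_1 = 0, x_2 = 0 ↦ 1  ≥
x_1 = 0, x_2 = 1/2 ↦ 1/2  <
x_1 = 0, x_2 = 1 ↦ 1  ≥
x_1 = 1/2, x_2 = 0 ↦ 1/2  <
x_1 = 1/2, x_2 = 1/2 ↦ 1/2  <
x_1 = 1/2, x_2 = 1 ↦ 1  ≥
x_1 = 1, x_2 = 0 ↦ 1  ≥
x_1 = 1, x_2 = 1/2 ↦ 1  ≥
x_1 = 1, x_2 = 1 ↦ 1  ≥
So 6 of the 9 assignments meet the threshold.

6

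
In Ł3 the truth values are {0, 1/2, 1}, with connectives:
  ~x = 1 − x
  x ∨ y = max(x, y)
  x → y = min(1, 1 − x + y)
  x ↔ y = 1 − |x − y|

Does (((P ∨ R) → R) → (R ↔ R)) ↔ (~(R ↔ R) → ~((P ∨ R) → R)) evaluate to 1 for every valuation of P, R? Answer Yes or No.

Yes

P = 0, R = 0 ↦ 1
P = 0, R = 1/2 ↦ 1
P = 0, R = 1 ↦ 1
P = 1/2, R = 0 ↦ 1
P = 1/2, R = 1/2 ↦ 1
P = 1/2, R = 1 ↦ 1
P = 1, R = 0 ↦ 1
P = 1, R = 1/2 ↦ 1
P = 1, R = 1 ↦ 1
Every assignment gives a value ≥ 1.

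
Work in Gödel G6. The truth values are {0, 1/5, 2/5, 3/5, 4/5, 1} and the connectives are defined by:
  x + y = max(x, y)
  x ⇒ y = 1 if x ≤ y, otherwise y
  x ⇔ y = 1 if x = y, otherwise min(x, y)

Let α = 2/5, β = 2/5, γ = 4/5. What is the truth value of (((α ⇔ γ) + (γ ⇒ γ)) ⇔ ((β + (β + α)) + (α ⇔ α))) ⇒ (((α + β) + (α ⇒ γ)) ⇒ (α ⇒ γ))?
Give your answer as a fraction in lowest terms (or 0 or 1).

α ⇔ γ = 2/5 ⇔ 4/5 = 2/5
γ ⇒ γ = 4/5 ⇒ 4/5 = 1
(α ⇔ γ) + (γ ⇒ γ) = 2/5 + 1 = 1
β + α = 2/5 + 2/5 = 2/5
β + (β + α) = 2/5 + 2/5 = 2/5
α ⇔ α = 2/5 ⇔ 2/5 = 1
(β + (β + α)) + (α ⇔ α) = 2/5 + 1 = 1
((α ⇔ γ) + (γ ⇒ γ)) ⇔ ((β + (β + α)) + (α ⇔ α)) = 1 ⇔ 1 = 1
α + β = 2/5 + 2/5 = 2/5
α ⇒ γ = 2/5 ⇒ 4/5 = 1
(α + β) + (α ⇒ γ) = 2/5 + 1 = 1
α ⇒ γ = 2/5 ⇒ 4/5 = 1
((α + β) + (α ⇒ γ)) ⇒ (α ⇒ γ) = 1 ⇒ 1 = 1
(((α ⇔ γ) + (γ ⇒ γ)) ⇔ ((β + (β + α)) + (α ⇔ α))) ⇒ (((α + β) + (α ⇒ γ)) ⇒ (α ⇒ γ)) = 1 ⇒ 1 = 1

1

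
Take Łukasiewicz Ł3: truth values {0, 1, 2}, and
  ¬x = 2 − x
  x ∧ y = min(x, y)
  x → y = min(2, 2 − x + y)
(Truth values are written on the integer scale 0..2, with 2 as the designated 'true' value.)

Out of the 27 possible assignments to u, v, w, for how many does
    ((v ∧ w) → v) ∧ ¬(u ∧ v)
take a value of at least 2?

15

value 2: 15 assignments (counts)
value 1: 9 assignments
value 0: 3 assignments
So 15 of the 27 assignments meet the threshold.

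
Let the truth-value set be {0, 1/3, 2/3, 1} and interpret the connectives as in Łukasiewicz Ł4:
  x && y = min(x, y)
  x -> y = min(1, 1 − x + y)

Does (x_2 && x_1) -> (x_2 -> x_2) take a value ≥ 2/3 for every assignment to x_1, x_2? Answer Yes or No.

x_1 = 0, x_2 = 0 ↦ 1
x_1 = 0, x_2 = 1/3 ↦ 1
x_1 = 0, x_2 = 2/3 ↦ 1
x_1 = 0, x_2 = 1 ↦ 1
x_1 = 1/3, x_2 = 0 ↦ 1
x_1 = 1/3, x_2 = 1/3 ↦ 1
x_1 = 1/3, x_2 = 2/3 ↦ 1
x_1 = 1/3, x_2 = 1 ↦ 1
x_1 = 2/3, x_2 = 0 ↦ 1
x_1 = 2/3, x_2 = 1/3 ↦ 1
x_1 = 2/3, x_2 = 2/3 ↦ 1
x_1 = 2/3, x_2 = 1 ↦ 1
x_1 = 1, x_2 = 0 ↦ 1
x_1 = 1, x_2 = 1/3 ↦ 1
x_1 = 1, x_2 = 2/3 ↦ 1
x_1 = 1, x_2 = 1 ↦ 1
Every assignment gives a value ≥ 2/3.

Yes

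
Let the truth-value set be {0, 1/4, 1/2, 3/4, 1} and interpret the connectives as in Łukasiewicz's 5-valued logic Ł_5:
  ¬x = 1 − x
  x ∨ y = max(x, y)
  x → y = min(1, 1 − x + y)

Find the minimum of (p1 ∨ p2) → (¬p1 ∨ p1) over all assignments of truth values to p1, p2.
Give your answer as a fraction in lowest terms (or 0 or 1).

Take p1 = 1/2, p2 = 1:
p1 ∨ p2 = 1/2 ∨ 1 = 1
¬p1 = ¬1/2 = 1/2
¬p1 ∨ p1 = 1/2 ∨ 1/2 = 1/2
(p1 ∨ p2) → (¬p1 ∨ p1) = 1 → 1/2 = 1/2
No assignment yields a value below 1/2, so this is the minimum.

1/2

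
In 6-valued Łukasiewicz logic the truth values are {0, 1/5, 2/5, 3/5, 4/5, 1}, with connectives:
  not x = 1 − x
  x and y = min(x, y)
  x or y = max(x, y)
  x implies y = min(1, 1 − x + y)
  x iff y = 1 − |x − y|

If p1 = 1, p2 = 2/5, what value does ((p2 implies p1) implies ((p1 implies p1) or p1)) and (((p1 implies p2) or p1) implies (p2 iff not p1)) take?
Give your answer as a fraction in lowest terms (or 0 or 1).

3/5

p2 implies p1 = 2/5 implies 1 = 1
p1 implies p1 = 1 implies 1 = 1
(p1 implies p1) or p1 = 1 or 1 = 1
(p2 implies p1) implies ((p1 implies p1) or p1) = 1 implies 1 = 1
p1 implies p2 = 1 implies 2/5 = 2/5
(p1 implies p2) or p1 = 2/5 or 1 = 1
not p1 = not 1 = 0
p2 iff not p1 = 2/5 iff 0 = 3/5
((p1 implies p2) or p1) implies (p2 iff not p1) = 1 implies 3/5 = 3/5
((p2 implies p1) implies ((p1 implies p1) or p1)) and (((p1 implies p2) or p1) implies (p2 iff not p1)) = 1 and 3/5 = 3/5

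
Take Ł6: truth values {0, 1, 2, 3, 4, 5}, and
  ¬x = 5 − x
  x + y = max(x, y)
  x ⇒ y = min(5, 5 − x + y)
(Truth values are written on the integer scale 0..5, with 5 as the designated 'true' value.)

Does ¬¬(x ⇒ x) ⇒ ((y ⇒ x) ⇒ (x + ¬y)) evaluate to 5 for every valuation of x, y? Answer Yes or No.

Counterexample: take x = 1, y = 1.
x ⇒ x = 1 ⇒ 1 = 5
¬(x ⇒ x) = ¬5 = 0
¬¬(x ⇒ x) = ¬0 = 5
y ⇒ x = 1 ⇒ 1 = 5
¬y = ¬1 = 4
x + ¬y = 1 + 4 = 4
(y ⇒ x) ⇒ (x + ¬y) = 5 ⇒ 4 = 4
¬¬(x ⇒ x) ⇒ ((y ⇒ x) ⇒ (x + ¬y)) = 5 ⇒ 4 = 4
This gives 4 ≠ 5.

No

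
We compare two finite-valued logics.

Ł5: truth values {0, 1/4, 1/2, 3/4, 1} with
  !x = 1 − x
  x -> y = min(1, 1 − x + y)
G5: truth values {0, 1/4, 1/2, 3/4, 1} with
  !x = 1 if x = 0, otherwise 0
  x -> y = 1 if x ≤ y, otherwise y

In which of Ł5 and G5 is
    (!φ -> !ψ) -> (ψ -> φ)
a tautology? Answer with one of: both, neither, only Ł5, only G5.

only Ł5

In Ł5: every assignment gives 1 — tautology.
In G5: at φ = 1/4, ψ = 1/2 the value is 1/4 — not a tautology.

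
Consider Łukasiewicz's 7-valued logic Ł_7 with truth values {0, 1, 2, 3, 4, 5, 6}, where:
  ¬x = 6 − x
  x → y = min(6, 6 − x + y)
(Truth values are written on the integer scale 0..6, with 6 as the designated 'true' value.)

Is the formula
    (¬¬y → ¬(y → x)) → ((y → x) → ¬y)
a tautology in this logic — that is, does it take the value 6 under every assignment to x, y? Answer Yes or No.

At x = 1, y = 3, for instance:
¬y = ¬3 = 3
¬¬y = ¬3 = 3
y → x = 3 → 1 = 4
¬(y → x) = ¬4 = 2
¬¬y → ¬(y → x) = 3 → 2 = 5
(y → x) → ¬y = 4 → 3 = 5
(¬¬y → ¬(y → x)) → ((y → x) → ¬y) = 5 → 5 = 6
and checking the remaining 48 assignments likewise gives ≥ 6 in every case.

Yes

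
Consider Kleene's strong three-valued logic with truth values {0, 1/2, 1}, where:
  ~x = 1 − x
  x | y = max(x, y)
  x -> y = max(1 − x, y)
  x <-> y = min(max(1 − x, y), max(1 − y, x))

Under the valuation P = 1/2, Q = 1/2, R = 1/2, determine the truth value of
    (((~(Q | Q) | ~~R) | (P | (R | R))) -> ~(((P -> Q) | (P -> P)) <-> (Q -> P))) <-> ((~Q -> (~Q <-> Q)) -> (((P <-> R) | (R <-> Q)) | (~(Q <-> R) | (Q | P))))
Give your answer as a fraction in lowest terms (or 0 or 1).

Q | Q = 1/2 | 1/2 = 1/2
~(Q | Q) = ~1/2 = 1/2
~R = ~1/2 = 1/2
~~R = ~1/2 = 1/2
~(Q | Q) | ~~R = 1/2 | 1/2 = 1/2
R | R = 1/2 | 1/2 = 1/2
P | (R | R) = 1/2 | 1/2 = 1/2
(~(Q | Q) | ~~R) | (P | (R | R)) = 1/2 | 1/2 = 1/2
P -> Q = 1/2 -> 1/2 = 1/2
P -> P = 1/2 -> 1/2 = 1/2
(P -> Q) | (P -> P) = 1/2 | 1/2 = 1/2
Q -> P = 1/2 -> 1/2 = 1/2
((P -> Q) | (P -> P)) <-> (Q -> P) = 1/2 <-> 1/2 = 1/2
~(((P -> Q) | (P -> P)) <-> (Q -> P)) = ~1/2 = 1/2
((~(Q | Q) | ~~R) | (P | (R | R))) -> ~(((P -> Q) | (P -> P)) <-> (Q -> P)) = 1/2 -> 1/2 = 1/2
~Q = ~1/2 = 1/2
~Q = ~1/2 = 1/2
~Q <-> Q = 1/2 <-> 1/2 = 1/2
~Q -> (~Q <-> Q) = 1/2 -> 1/2 = 1/2
P <-> R = 1/2 <-> 1/2 = 1/2
R <-> Q = 1/2 <-> 1/2 = 1/2
(P <-> R) | (R <-> Q) = 1/2 | 1/2 = 1/2
Q <-> R = 1/2 <-> 1/2 = 1/2
~(Q <-> R) = ~1/2 = 1/2
Q | P = 1/2 | 1/2 = 1/2
~(Q <-> R) | (Q | P) = 1/2 | 1/2 = 1/2
((P <-> R) | (R <-> Q)) | (~(Q <-> R) | (Q | P)) = 1/2 | 1/2 = 1/2
(~Q -> (~Q <-> Q)) -> (((P <-> R) | (R <-> Q)) | (~(Q <-> R) | (Q | P))) = 1/2 -> 1/2 = 1/2
(((~(Q | Q) | ~~R) | (P | (R | R))) -> ~(((P -> Q) | (P -> P)) <-> (Q -> P))) <-> ((~Q -> (~Q <-> Q)) -> (((P <-> R) | (R <-> Q)) | (~(Q <-> R) | (Q | P)))) = 1/2 <-> 1/2 = 1/2

1/2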